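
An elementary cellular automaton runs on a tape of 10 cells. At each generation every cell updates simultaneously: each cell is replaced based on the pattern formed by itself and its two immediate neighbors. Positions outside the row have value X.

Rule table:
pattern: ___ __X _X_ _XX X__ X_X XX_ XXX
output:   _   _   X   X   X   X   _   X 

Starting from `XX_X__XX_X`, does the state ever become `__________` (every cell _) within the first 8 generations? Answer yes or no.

generation 1: X_XXX_X_XX
generation 2: _XXX_XXXXX
generation 3: XXX_XXXXXX
generation 4: XX_XXXXXXX
generation 5: X_XXXXXXXX
generation 6: _XXXXXXXXX
generation 7: XXXXXXXXXX
generation 8: XXXXXXXXXX
generation 8 is XXXXXXXXXX, still not uniform _

no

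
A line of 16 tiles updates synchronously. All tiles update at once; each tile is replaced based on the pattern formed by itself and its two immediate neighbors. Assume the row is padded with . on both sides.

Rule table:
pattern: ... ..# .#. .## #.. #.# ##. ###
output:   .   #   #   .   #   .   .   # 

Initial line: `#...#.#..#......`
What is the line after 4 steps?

step 1: ##.##.#####.....
step 2: .......###.#....
step 3: ......#.#..##...
step 4: .....##.###..#..

.....##.###..#..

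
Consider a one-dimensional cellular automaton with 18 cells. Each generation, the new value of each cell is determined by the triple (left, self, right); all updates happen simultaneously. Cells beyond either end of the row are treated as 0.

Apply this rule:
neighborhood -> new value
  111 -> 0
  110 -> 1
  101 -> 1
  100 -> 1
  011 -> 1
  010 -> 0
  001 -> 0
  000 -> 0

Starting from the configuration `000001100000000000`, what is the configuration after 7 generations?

000001110000000000
000001011000000000
000000111100000000
000000100110000000
000000010111000000
000000001101100000
000000001111110000

000000001111110000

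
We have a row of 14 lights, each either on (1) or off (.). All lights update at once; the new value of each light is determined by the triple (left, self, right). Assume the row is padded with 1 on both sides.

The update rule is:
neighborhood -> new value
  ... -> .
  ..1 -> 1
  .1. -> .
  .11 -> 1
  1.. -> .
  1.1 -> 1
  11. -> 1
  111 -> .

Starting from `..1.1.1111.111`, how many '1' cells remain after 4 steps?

.1.1.11..111..
1.1.111.11.1.1
11.11.11111.11
.111111...111.
count of 1: 9

9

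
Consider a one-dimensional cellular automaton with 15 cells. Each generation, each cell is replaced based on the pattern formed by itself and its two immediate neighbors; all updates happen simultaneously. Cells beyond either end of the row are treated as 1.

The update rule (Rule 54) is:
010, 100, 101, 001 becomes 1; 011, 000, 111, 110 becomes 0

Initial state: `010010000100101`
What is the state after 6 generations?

generation 1: 111111001111110
generation 2: 000000110000001
generation 3: 100001001000010
generation 4: 010011111100111
generation 5: 111100000011000
generation 6: 000010000100101

000010000100101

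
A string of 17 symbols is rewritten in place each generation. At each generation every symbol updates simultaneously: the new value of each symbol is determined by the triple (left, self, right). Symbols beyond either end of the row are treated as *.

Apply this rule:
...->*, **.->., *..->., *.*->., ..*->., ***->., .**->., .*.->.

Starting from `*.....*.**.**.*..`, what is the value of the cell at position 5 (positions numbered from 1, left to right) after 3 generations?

..***............
......**********.
.****............
position 5 holds *

*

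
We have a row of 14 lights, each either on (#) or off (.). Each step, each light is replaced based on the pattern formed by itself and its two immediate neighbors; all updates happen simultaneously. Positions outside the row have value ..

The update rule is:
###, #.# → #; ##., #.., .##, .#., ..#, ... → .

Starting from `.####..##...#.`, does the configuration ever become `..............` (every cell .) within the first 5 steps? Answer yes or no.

..##..........
..............
all cells are . at step 2

yes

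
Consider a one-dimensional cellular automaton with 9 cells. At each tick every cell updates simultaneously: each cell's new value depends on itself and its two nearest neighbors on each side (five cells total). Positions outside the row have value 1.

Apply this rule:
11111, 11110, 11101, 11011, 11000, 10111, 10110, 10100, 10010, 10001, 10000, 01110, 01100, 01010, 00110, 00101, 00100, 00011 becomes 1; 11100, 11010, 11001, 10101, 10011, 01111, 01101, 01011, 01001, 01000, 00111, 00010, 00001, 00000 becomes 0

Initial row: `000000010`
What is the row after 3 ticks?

111111010

110000010
101100010
111111010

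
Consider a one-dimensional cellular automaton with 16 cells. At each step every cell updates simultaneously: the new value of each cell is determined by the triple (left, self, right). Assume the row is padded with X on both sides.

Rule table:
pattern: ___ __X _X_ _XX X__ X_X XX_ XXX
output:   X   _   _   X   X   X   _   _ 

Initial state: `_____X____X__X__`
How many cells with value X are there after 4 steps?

XXXX__XXX__X__X_
____X_X__X__X__X
XXX__X_X__X__X_X
___X__X_X__X__XX
count of X: 6

6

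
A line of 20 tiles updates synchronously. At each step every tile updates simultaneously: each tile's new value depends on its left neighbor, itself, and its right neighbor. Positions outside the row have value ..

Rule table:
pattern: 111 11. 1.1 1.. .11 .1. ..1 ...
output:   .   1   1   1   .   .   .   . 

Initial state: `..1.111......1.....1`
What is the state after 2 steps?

....1..11......1....

...1..11......1.....
....1..11......1....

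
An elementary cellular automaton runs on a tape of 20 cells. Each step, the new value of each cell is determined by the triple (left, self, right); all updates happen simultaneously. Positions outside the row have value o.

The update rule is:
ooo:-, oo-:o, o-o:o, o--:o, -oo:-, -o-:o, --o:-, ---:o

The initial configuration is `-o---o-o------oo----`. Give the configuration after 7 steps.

oooo-oooooooo--oooo-
---oo-------oo----oo
oo--ooooooo--oooo---
-oo-------oo----ooo-
o-ooooooo--oooo---oo
oo------oo----ooo---
-oooooo--oooo---ooo-

-oooooo--oooo---ooo-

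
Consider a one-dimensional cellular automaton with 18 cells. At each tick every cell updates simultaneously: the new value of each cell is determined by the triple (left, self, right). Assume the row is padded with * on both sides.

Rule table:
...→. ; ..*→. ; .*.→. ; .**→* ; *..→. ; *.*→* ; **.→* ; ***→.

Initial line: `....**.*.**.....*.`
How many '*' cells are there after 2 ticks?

....***.***......*
....*.***.*......*
count of *: 6

6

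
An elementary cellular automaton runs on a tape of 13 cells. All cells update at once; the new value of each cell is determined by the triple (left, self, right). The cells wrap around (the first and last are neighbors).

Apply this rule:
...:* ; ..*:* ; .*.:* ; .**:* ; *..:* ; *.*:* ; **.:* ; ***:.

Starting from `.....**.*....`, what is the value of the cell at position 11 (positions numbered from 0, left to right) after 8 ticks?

.

*************
.............
*************  (repeats tick 1; period 2)
tick 8: .............
position 11 holds .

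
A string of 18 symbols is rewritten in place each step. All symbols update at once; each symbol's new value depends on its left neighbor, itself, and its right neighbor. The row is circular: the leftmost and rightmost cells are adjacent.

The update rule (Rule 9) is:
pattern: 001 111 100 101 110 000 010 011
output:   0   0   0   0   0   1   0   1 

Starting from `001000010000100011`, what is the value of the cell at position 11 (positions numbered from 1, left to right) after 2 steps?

000011000110001010
111010010100100000
position 11 holds 0

0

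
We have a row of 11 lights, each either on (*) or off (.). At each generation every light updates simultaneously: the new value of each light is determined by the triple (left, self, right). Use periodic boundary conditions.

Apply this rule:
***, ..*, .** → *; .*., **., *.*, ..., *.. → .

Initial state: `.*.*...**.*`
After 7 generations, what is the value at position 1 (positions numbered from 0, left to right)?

*

......**...
.....**....
....**.....
...**......
..**.......
.**........
**.........
position 1 holds *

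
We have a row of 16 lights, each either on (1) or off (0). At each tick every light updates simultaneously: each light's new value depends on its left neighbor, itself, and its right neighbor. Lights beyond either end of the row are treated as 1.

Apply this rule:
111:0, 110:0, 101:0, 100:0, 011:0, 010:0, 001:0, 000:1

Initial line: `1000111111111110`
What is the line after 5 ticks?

tick 1: 0010000000000000
tick 2: 0000111111111110
tick 3: 0110000000000000
tick 4: 0000111111111110  (repeats tick 2; period 2)
tick 5: 0110000000000000

0110000000000000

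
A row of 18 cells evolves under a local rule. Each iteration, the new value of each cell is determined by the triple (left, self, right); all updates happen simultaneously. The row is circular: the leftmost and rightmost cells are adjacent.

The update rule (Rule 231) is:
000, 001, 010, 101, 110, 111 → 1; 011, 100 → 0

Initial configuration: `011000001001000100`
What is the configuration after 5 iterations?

101011111011011101
111101111101101110
011110111110110111
101111011111011011
110111101111101101

110111101111101101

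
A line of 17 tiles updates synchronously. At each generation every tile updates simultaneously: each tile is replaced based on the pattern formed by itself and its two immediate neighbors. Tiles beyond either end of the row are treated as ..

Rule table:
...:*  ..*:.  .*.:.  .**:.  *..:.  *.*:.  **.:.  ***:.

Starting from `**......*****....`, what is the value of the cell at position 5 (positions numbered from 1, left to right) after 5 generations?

*

generation 1: ...****.......***
generation 2: **......*****....  (repeats generation 0; period 2)
generation 5: ...****.......***
position 5 holds *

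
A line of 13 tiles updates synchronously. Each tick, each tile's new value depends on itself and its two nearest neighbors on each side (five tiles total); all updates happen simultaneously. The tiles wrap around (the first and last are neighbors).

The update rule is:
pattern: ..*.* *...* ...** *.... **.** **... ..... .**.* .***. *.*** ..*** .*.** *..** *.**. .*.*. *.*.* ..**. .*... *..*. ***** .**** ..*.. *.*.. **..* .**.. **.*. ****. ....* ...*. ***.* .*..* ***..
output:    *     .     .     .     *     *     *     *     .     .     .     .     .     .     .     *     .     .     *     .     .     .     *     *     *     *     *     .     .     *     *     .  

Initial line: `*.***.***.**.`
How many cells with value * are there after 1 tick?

7

*...**..**.**
count of *: 7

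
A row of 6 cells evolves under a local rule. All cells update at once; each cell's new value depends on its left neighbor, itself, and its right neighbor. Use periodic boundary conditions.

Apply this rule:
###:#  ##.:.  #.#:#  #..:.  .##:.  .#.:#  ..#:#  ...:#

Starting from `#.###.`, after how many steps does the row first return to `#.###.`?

##.#.#
#.###.

2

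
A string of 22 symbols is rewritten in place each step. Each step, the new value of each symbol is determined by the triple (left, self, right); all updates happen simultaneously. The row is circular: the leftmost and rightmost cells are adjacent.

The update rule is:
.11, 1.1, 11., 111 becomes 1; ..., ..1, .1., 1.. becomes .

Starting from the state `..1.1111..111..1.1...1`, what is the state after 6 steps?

...11111..111...1.....
...11111..111.........
...11111..111.........  (fixed point — unchanged through step 6)

...11111..111.........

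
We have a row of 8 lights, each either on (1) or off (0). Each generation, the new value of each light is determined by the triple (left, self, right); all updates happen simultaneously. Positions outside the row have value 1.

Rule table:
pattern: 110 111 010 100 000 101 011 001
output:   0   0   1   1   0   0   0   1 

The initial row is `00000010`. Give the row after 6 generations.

10000110
01001000
01111101
00000000
10000001
01000010

01000010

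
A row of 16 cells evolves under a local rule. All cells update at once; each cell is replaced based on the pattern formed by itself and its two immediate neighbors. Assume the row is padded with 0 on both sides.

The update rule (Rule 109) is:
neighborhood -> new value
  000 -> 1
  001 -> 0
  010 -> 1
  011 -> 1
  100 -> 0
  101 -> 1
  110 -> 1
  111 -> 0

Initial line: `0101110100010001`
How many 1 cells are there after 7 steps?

12

0111011101010101
0101110111111111
0111011100000001
0101110101111101
0111011111000111
0101110001010101
0111010101111111
count of 1: 12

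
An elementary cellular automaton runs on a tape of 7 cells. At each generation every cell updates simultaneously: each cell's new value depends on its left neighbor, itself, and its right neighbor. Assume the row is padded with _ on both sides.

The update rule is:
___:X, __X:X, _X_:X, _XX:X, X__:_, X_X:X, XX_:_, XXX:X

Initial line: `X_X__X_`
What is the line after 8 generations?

XXX__XX

XXX_XX_
XX_XX__
X_XX__X
XXX__XX
XX__XX_
X__XX__
X_XX__X  (repeats generation 3; period 4)
generation 8: XXX__XX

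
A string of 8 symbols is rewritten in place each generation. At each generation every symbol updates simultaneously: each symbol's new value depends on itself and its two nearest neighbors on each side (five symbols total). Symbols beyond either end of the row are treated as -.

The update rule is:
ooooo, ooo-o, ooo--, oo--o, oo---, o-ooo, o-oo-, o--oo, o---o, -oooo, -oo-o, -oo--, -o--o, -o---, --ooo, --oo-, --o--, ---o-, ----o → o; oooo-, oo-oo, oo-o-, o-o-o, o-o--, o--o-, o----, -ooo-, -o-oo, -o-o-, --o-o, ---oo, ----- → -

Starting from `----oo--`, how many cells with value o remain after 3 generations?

5

generation 1: --o-ooo-
generation 2: oo--o-oo
generation 3: ooo---oo
count of o: 5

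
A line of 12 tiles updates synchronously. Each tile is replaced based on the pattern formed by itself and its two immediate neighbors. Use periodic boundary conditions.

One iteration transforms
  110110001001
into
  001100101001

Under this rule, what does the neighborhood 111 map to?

0

At position 0 the neighborhood is 111; the next row has 0 there.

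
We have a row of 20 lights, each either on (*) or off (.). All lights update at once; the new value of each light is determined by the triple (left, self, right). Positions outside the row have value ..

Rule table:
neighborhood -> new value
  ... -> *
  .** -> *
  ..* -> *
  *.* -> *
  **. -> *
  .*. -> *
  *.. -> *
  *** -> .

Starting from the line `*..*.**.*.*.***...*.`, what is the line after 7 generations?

*************.******

generation 1: *************.******
generation 2: *...........***....*
generation 3: *************.******  (repeats generation 1; period 2)
generation 7: *************.******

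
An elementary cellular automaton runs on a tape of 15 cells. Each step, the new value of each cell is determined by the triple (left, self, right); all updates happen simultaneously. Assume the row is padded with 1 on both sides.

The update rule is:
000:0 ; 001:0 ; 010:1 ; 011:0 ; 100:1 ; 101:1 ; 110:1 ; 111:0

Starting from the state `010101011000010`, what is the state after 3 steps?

100000011011000

111111101100011
000000110110000
100000011011000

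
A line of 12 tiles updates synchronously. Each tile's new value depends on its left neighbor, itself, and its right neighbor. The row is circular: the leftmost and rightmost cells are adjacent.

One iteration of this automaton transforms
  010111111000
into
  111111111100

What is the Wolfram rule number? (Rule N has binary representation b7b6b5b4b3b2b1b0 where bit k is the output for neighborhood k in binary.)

254

position 4: 111 → 1  (bit 7 = 1)
position 8: 110 → 1  (bit 6 = 1)
position 2: 101 → 1  (bit 5 = 1)
position 9: 100 → 1  (bit 4 = 1)
position 3: 011 → 1  (bit 3 = 1)
position 1: 010 → 1  (bit 2 = 1)
position 0: 001 → 1  (bit 1 = 1)
position 10: 000 → 0  (bit 0 = 0)
bits b7..b0 = 11111110 = 254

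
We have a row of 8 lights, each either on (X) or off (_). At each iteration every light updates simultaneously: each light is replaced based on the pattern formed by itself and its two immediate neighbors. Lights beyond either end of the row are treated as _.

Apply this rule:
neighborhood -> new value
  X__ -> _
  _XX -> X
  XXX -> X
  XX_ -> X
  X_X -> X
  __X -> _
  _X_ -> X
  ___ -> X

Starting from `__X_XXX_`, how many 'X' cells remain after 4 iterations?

7

X_XXXXX_
XXXXXXX_
XXXXXXX_  (fixed point — unchanged through iteration 4)
count of X: 7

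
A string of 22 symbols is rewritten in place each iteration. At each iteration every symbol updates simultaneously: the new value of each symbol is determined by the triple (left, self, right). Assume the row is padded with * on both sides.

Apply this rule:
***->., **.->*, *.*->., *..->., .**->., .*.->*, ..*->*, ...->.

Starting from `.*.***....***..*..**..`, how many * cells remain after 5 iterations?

iteration 1: .*...*...*..*.**.*.*.*
iteration 2: .*..**..**.**..*.*.*..
iteration 3: .*.*.*.*.*..*.**.*.*.*
iteration 4: .*.*.*.*.*.**..*.*.*..
iteration 5: .*.*.*.*.*..*.**.*.*.*
count of *: 11

11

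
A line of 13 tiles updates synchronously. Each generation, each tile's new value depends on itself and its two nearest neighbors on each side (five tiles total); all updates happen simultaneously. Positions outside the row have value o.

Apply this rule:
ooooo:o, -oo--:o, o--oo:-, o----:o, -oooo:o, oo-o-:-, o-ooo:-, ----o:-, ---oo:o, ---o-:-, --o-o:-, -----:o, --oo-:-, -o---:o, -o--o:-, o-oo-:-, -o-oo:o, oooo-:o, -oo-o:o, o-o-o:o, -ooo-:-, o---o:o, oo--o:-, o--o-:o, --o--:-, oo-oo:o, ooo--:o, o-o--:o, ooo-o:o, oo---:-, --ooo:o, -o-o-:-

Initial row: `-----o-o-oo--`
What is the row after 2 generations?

o-o-o-o-o-o--

-oo----oo-o--
o-o-o-o-o-o--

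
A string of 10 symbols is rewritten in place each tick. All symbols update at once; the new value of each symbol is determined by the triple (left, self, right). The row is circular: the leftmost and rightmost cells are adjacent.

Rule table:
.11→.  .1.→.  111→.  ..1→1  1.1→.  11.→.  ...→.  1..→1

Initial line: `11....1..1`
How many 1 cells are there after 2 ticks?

4

..1..1.11.
.1.11....1
count of 1: 4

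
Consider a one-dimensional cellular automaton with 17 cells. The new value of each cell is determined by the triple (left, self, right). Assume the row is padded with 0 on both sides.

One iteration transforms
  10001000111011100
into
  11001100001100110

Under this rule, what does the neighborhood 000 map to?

At position 2 the neighborhood is 000; the next row has 0 there.

0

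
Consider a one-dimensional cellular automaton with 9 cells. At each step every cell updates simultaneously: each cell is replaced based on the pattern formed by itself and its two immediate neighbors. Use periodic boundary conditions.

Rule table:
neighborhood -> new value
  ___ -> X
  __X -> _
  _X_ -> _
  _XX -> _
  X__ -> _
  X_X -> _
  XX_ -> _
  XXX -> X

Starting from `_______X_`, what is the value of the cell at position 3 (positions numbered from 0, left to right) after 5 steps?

X

XXXXXX___
_XXXX__X_
__XX_____
X____XXXX
__XX__XXX
position 3 holds X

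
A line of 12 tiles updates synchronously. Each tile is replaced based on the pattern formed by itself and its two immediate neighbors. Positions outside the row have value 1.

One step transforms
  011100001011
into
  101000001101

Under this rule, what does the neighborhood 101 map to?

At position 0 the neighborhood is 101; the next row has 1 there.

1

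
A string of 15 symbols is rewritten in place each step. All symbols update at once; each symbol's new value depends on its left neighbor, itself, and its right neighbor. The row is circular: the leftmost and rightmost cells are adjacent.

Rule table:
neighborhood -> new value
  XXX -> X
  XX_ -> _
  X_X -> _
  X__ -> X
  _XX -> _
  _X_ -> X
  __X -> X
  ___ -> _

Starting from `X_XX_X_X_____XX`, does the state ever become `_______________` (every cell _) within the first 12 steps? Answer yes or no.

no

_____X_XX___X_X
X___XX___X_XX_X
_X_X__X_XX_____
XX_XXXX___X____
____XX_X_XXX__X
X__X___X__X_XXX
_XXXX_XXXXX__XX
__XX___XXX_XX__
_X__X_X_X____X_
XXXXX_X_XX__XXX
XXXX__X___XX_XX
XXX_XXXX_X____X
step 12 is XXX_XXXX_X____X, still not uniform _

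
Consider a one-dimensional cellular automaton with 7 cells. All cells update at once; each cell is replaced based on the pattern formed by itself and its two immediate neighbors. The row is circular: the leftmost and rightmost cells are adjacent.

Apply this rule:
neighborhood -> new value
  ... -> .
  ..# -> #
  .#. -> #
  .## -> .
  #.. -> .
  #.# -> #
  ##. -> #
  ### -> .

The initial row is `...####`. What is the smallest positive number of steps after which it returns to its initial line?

7

..#...#
.##..##
#.#.#.#
######.
.....##
....#.#
...####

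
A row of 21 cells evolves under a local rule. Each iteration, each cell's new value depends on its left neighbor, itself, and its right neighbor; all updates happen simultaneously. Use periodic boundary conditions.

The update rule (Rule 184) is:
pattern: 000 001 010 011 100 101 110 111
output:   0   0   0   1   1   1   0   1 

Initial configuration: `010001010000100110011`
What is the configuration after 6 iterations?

010101010001010000101

iteration 1: 101000101000010101010
iteration 2: 010100010100001010101
iteration 3: 101010001010000101010
iteration 4: 010101000101000010101
iteration 5: 101010100010100001010
iteration 6: 010101010001010000101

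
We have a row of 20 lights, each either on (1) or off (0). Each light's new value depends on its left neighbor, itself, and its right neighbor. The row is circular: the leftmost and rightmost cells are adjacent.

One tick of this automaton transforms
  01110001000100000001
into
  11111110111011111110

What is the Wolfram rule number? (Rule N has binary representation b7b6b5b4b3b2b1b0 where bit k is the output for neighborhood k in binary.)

position 2: 111 → 1  (bit 7 = 1)
position 3: 110 → 1  (bit 6 = 1)
position 0: 101 → 1  (bit 5 = 1)
position 4: 100 → 1  (bit 4 = 1)
position 1: 011 → 1  (bit 3 = 1)
position 7: 010 → 0  (bit 2 = 0)
position 6: 001 → 1  (bit 1 = 1)
position 5: 000 → 1  (bit 0 = 1)
bits b7..b0 = 11111011 = 251

251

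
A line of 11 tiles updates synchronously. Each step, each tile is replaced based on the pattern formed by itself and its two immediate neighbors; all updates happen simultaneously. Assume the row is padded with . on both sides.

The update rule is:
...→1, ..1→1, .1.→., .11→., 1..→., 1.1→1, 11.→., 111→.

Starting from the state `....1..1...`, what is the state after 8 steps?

step 1: 1111..1..11
step 2: .....1..1..
step 3: 11111..1..1
step 4: ......1..1.
step 5: 111111..1..
step 6: .......1..1
step 7: 1111111..1.
step 8: ........1..

........1..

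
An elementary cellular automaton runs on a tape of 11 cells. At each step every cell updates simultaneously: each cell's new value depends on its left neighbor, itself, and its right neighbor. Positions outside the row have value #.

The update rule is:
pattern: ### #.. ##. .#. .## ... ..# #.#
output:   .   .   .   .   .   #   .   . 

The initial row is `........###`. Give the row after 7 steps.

step 1: .######....
step 2: ........##.
step 3: .######....  (repeats step 1; period 2)
step 7: .######....

.######....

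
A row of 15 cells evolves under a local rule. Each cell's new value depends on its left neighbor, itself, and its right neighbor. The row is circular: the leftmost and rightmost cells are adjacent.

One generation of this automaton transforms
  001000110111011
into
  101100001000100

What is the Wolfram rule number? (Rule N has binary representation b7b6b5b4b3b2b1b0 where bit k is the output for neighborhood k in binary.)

52

position 10: 111 → 0  (bit 7 = 0)
position 7: 110 → 0  (bit 6 = 0)
position 8: 101 → 1  (bit 5 = 1)
position 0: 100 → 1  (bit 4 = 1)
position 6: 011 → 0  (bit 3 = 0)
position 2: 010 → 1  (bit 2 = 1)
position 1: 001 → 0  (bit 1 = 0)
position 4: 000 → 0  (bit 0 = 0)
bits b7..b0 = 00110100 = 52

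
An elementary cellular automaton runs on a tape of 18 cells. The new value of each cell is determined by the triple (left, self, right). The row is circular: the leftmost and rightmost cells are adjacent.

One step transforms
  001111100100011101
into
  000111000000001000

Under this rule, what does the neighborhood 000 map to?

0

At position 11 the neighborhood is 000; the next row has 0 there.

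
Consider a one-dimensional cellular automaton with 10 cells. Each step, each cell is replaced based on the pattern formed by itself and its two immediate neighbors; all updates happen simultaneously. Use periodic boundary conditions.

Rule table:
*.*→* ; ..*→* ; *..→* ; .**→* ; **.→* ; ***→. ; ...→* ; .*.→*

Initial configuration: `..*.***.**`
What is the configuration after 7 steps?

step 1: *****.****
step 2: ....***...
step 3: *****.****  (repeats step 1; period 2)
step 7: *****.****

*****.****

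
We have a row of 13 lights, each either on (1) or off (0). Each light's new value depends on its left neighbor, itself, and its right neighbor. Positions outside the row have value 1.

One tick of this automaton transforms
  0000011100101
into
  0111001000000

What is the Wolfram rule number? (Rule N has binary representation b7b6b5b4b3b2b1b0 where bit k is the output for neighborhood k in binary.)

position 6: 111 → 1  (bit 7 = 1)
position 7: 110 → 0  (bit 6 = 0)
position 11: 101 → 0  (bit 5 = 0)
position 0: 100 → 0  (bit 4 = 0)
position 5: 011 → 0  (bit 3 = 0)
position 10: 010 → 0  (bit 2 = 0)
position 4: 001 → 0  (bit 1 = 0)
position 1: 000 → 1  (bit 0 = 1)
bits b7..b0 = 10000001 = 129

129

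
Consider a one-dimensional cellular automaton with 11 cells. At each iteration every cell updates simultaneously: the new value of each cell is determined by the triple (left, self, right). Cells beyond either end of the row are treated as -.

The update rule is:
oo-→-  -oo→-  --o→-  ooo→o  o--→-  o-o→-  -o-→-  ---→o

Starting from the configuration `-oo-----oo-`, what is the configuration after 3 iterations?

-o-------o-

----ooo----
ooo--o--ooo
-o-------o-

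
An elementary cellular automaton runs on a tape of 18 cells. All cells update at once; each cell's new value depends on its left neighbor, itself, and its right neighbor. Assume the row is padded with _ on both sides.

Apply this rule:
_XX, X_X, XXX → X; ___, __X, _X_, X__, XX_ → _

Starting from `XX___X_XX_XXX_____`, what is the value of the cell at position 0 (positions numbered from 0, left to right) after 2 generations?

generation 1: X_____XX_XXX______
generation 2: ______X_XXX_______
position 0 holds _

_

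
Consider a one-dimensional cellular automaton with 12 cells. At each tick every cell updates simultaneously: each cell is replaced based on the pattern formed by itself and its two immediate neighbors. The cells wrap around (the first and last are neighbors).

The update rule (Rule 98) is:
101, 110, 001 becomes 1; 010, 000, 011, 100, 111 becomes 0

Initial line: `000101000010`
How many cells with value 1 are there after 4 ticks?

3

001010000100
010100001000
101000010000
010000100001
count of 1: 3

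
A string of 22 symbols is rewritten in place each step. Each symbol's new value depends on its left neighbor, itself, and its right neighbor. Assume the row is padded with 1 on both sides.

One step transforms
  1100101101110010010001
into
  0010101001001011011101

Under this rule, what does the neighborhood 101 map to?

0

At position 5 the neighborhood is 101; the next row has 0 there.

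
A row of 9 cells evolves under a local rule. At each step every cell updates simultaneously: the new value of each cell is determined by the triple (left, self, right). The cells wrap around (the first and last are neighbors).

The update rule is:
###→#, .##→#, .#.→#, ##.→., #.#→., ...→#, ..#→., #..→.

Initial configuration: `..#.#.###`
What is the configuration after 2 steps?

step 1: ..#.#.##.
step 2: #.#.#.#..

#.#.#.#..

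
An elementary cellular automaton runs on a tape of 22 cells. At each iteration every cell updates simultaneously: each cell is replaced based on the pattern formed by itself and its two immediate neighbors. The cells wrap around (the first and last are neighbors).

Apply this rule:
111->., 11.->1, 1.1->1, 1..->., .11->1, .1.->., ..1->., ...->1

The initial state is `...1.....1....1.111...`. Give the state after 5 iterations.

....1.1.1111..1.11...1

11...111...11..11.1.11
.1.1.1.1.1.11..111.11.
..1.1.1.1.111..1.1111.
1..1.1.1.11.1...11..1.
....1.1.1111..1.11...1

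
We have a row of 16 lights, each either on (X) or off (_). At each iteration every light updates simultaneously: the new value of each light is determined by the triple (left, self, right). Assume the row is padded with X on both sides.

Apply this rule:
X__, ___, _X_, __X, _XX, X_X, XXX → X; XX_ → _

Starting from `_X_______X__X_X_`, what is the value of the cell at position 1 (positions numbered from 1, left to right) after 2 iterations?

X

XXXXXXXXXXXXXXXX
XXXXXXXXXXXXXXXX
position 1 holds X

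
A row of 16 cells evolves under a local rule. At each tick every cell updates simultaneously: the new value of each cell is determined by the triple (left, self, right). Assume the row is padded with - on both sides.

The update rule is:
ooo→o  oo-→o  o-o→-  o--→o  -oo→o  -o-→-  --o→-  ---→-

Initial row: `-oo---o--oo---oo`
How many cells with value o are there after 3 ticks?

11

tick 1: -ooo---o-ooo--oo
tick 2: -oooo----oooo-oo
tick 3: -ooooo---oooo-oo
count of o: 11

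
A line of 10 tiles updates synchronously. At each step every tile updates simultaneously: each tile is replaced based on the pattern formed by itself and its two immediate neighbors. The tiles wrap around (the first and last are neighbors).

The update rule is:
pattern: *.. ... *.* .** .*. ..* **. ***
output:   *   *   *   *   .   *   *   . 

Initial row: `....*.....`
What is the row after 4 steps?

step 1: ****.*****
step 2: ...***....
step 3: ****.*****  (repeats step 1; period 2)
step 4: ...***....

...***....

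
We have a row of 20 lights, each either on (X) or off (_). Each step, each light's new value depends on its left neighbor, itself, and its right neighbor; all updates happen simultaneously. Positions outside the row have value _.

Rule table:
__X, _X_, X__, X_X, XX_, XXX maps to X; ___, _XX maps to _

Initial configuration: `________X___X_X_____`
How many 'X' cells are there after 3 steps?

_______XXX_XXXXX____
______X_XXX_XXXXX___
_____XXX_XXX_XXXXX__
count of X: 11

11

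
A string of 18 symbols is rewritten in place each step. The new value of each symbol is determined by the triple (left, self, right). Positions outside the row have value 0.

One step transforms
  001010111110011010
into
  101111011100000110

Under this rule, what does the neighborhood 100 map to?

At position 11 the neighborhood is 100; the next row has 0 there.

0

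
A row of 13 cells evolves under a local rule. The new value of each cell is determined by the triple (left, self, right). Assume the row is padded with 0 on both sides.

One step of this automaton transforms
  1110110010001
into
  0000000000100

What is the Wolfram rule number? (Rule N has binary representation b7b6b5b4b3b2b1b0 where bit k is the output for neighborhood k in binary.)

position 1: 111 → 0  (bit 7 = 0)
position 2: 110 → 0  (bit 6 = 0)
position 3: 101 → 0  (bit 5 = 0)
position 6: 100 → 0  (bit 4 = 0)
position 0: 011 → 0  (bit 3 = 0)
position 8: 010 → 0  (bit 2 = 0)
position 7: 001 → 0  (bit 1 = 0)
position 10: 000 → 1  (bit 0 = 1)
bits b7..b0 = 00000001 = 1

1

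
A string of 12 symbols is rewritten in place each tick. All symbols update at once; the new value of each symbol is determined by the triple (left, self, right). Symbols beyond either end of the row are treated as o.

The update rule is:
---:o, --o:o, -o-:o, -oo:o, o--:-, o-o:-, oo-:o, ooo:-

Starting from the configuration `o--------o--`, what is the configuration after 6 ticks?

tick 1: o-oooooooo-o
tick 2: o-o------o-o
tick 3: o-o-oooooo-o
tick 4: o-o-o----o-o
tick 5: o-o-o-oooo-o
tick 6: o-o-o-o--o-o

o-o-o-o--o-o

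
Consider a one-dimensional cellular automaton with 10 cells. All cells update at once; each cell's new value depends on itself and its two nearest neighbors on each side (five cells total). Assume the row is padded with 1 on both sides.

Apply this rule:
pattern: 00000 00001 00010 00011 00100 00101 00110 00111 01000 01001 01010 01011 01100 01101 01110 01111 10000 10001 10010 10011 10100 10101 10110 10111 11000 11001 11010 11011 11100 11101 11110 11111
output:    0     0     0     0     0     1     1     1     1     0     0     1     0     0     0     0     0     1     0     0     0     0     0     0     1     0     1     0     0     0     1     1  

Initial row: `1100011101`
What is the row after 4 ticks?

tick 1: 1011010000
tick 2: 0000101000
tick 3: 1000100110
tick 4: 0110000100

0110000100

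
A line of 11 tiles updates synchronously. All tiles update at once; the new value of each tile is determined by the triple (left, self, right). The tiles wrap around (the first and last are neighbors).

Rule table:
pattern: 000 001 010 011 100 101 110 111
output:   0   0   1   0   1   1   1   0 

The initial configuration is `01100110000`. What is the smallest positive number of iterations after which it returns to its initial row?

00110011000
00011001100
00001100110
00000110011
10000011001
11000001100
01100000110
00110000011
10011000001
11001100000
01100110000

11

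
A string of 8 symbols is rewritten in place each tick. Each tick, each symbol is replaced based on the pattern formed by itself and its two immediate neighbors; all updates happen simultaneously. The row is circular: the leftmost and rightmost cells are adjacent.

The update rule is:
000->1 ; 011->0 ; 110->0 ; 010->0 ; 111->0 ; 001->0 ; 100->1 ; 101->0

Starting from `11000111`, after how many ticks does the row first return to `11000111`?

16

tick 1: 00110000
tick 2: 10001111
tick 3: 01100000
tick 4: 00011111
tick 5: 11000000
tick 6: 00111110
tick 7: 10000001
tick 8: 01111100
tick 9: 00000011
tick 10: 11111000
tick 11: 00000110
tick 12: 11110001
tick 13: 00001100
tick 14: 11100011
tick 15: 00011000
tick 16: 11000111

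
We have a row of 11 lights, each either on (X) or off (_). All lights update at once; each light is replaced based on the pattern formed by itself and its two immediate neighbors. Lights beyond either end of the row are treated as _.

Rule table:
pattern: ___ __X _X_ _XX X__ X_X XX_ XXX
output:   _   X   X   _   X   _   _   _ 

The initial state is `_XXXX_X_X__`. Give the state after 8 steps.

_XXX_XXX_XX

X_____X_XX_
XX___XX___X
__X_X__X_XX
_XX_XXXX___
X_______X__
XX_____XXX_
__X___X___X
_XXX_XXX_XX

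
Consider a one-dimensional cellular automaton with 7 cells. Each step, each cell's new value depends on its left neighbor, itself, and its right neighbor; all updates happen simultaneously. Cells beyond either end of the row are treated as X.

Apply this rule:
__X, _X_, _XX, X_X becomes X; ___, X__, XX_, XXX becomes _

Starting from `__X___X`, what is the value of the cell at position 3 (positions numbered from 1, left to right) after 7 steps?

step 1: _XX__XX
step 2: XX__XX_
step 3: ___XX_X
step 4: __XX_XX
step 5: _XX_XX_
step 6: XX_XX_X
step 7: __XX_XX
position 3 holds X

X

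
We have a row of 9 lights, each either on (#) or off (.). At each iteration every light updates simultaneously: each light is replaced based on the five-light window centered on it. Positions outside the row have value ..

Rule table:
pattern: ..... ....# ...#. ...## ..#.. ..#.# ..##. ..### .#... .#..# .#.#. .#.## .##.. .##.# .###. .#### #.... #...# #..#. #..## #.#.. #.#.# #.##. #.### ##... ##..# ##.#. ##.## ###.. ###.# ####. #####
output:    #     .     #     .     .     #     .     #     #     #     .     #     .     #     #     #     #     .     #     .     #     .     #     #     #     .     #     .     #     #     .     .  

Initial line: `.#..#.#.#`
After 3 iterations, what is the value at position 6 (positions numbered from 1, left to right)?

#

iteration 1: #.###...#
iteration 2: ######.#.
iteration 3: ##...####
position 6 holds #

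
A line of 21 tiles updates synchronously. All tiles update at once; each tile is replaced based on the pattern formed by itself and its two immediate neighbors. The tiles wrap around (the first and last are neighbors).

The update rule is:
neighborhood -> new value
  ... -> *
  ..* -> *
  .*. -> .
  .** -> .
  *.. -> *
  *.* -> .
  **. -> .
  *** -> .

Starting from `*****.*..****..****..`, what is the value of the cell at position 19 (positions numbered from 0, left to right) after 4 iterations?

iteration 1: .......**....**....**
iteration 2: *******..****..****..
iteration 3: .......**....**....**  (repeats iteration 1; period 2)
iteration 4: *******..****..****..
position 19 holds .

.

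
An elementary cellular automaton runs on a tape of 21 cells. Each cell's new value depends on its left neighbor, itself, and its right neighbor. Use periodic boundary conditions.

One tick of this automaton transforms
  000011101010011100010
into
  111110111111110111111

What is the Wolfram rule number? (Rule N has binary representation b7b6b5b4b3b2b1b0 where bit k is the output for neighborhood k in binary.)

127

position 5: 111 → 0  (bit 7 = 0)
position 6: 110 → 1  (bit 6 = 1)
position 7: 101 → 1  (bit 5 = 1)
position 11: 100 → 1  (bit 4 = 1)
position 4: 011 → 1  (bit 3 = 1)
position 8: 010 → 1  (bit 2 = 1)
position 3: 001 → 1  (bit 1 = 1)
position 0: 000 → 1  (bit 0 = 1)
bits b7..b0 = 01111111 = 127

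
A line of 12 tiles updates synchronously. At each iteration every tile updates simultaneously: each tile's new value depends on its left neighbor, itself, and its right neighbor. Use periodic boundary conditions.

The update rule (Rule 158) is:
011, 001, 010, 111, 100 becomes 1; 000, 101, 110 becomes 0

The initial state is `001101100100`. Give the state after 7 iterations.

100110011001

011001011110
110111011101
100110011001
011101110111
011001100110
110111011101  (repeats iteration 2; period 4)
iteration 7: 100110011001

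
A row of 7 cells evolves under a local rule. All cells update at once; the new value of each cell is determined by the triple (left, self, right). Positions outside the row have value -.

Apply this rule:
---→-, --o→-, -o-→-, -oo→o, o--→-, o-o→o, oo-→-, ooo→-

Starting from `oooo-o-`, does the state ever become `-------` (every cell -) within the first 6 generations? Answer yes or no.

o---o--
-------
all cells are - at generation 2

yes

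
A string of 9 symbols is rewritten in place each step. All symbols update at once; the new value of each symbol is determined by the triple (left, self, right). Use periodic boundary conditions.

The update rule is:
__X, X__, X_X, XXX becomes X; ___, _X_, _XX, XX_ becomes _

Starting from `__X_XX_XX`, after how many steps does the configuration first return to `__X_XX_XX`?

2

XX_X__X__
__X_XX_XX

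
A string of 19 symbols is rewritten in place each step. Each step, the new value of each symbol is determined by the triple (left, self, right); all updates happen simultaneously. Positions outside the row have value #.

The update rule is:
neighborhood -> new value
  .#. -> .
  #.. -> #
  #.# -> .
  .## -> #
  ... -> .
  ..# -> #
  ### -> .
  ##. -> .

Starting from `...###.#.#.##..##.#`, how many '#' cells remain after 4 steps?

8

#.##.......#.###..#
..#.#.....#..#..###
##...#...#.##.###..
..#.#.#.#..#..#..##
count of #: 8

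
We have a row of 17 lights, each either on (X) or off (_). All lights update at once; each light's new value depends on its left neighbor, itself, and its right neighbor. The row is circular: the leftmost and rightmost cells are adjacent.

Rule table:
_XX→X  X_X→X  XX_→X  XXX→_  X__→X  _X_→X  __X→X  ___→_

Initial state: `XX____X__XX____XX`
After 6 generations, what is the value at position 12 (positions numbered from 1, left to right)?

X

_XX__XXXXXXX__XX_
XXXXXX_____XXXXXX
_____XX___XX_____
____XXXX_XXXX____
___XX__XXX__XX___
__XXXXXX_XXXXXX__
position 12 holds X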